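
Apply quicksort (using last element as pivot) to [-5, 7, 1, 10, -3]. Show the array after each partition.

Partition 1: pivot=-3 at index 1 -> [-5, -3, 1, 10, 7]
Partition 2: pivot=7 at index 3 -> [-5, -3, 1, 7, 10]


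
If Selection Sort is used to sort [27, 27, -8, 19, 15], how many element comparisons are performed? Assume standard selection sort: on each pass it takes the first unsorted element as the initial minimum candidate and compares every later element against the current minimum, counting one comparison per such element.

Pass 1: scan indices 1..4 for the minimum = 4 comparison(s); min is -8, place at index 0 -> [-8, 27, 27, 19, 15]
Pass 2: scan indices 2..4 for the minimum = 3 comparison(s); min is 15, place at index 1 -> [-8, 15, 27, 19, 27]
Pass 3: scan indices 3..4 for the minimum = 2 comparison(s); min is 19, place at index 2 -> [-8, 15, 19, 27, 27]
Pass 4: scan indices 4..4 for the minimum = 1 comparison(s); min is 27, place at index 3 -> [-8, 15, 19, 27, 27]
Selection sort always scans the whole unsorted suffix, so the count is (n-1) + (n-2) + ... + 1 = n(n-1)/2 = 5*4/2 = 10 regardless of the input order.
Total comparisons: 4 + 3 + 2 + 1 = 10


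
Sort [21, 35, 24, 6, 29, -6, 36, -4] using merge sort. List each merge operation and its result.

Divide and conquer:
  Merge [21] + [35] -> [21, 35]
  Merge [24] + [6] -> [6, 24]
  Merge [21, 35] + [6, 24] -> [6, 21, 24, 35]
  Merge [29] + [-6] -> [-6, 29]
  Merge [36] + [-4] -> [-4, 36]
  Merge [-6, 29] + [-4, 36] -> [-6, -4, 29, 36]
  Merge [6, 21, 24, 35] + [-6, -4, 29, 36] -> [-6, -4, 6, 21, 24, 29, 35, 36]


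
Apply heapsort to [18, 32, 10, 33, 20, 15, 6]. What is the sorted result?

Build heap: [33, 32, 15, 18, 20, 10, 6]
Extract 33: [32, 20, 15, 18, 6, 10, 33]
Extract 32: [20, 18, 15, 10, 6, 32, 33]
Extract 20: [18, 10, 15, 6, 20, 32, 33]
Extract 18: [15, 10, 6, 18, 20, 32, 33]
Extract 15: [10, 6, 15, 18, 20, 32, 33]
Extract 10: [6, 10, 15, 18, 20, 32, 33]


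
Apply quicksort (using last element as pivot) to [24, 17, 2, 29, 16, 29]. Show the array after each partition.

Partition 1: pivot=29 at index 5 -> [24, 17, 2, 29, 16, 29]
Partition 2: pivot=16 at index 1 -> [2, 16, 24, 29, 17, 29]
Partition 3: pivot=17 at index 2 -> [2, 16, 17, 29, 24, 29]
Partition 4: pivot=24 at index 3 -> [2, 16, 17, 24, 29, 29]


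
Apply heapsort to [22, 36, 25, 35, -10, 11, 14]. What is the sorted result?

Build heap: [36, 35, 25, 22, -10, 11, 14]
Extract 36: [35, 22, 25, 14, -10, 11, 36]
Extract 35: [25, 22, 11, 14, -10, 35, 36]
Extract 25: [22, 14, 11, -10, 25, 35, 36]
Extract 22: [14, -10, 11, 22, 25, 35, 36]
Extract 14: [11, -10, 14, 22, 25, 35, 36]
Extract 11: [-10, 11, 14, 22, 25, 35, 36]


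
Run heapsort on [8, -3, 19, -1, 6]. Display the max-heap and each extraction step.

Build heap: [19, 6, 8, -1, -3]
Extract 19: [8, 6, -3, -1, 19]
Extract 8: [6, -1, -3, 8, 19]
Extract 6: [-1, -3, 6, 8, 19]
Extract -1: [-3, -1, 6, 8, 19]


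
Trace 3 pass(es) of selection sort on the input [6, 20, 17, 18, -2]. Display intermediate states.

Pass 1: Select minimum -2 at index 4, swap -> [-2, 20, 17, 18, 6]
Pass 2: Select minimum 6 at index 4, swap -> [-2, 6, 17, 18, 20]
Pass 3: Select minimum 17 at index 2, swap -> [-2, 6, 17, 18, 20]


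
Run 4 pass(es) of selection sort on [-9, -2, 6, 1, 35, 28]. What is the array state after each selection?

Pass 1: Select minimum -9 at index 0, swap -> [-9, -2, 6, 1, 35, 28]
Pass 2: Select minimum -2 at index 1, swap -> [-9, -2, 6, 1, 35, 28]
Pass 3: Select minimum 1 at index 3, swap -> [-9, -2, 1, 6, 35, 28]
Pass 4: Select minimum 6 at index 3, swap -> [-9, -2, 1, 6, 35, 28]


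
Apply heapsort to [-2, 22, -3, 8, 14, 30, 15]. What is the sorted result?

Build heap: [30, 22, 15, 8, 14, -3, -2]
Extract 30: [22, 14, 15, 8, -2, -3, 30]
Extract 22: [15, 14, -3, 8, -2, 22, 30]
Extract 15: [14, 8, -3, -2, 15, 22, 30]
Extract 14: [8, -2, -3, 14, 15, 22, 30]
Extract 8: [-2, -3, 8, 14, 15, 22, 30]
Extract -2: [-3, -2, 8, 14, 15, 22, 30]


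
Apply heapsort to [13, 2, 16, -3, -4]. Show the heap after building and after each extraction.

Build heap: [16, 2, 13, -3, -4]
Extract 16: [13, 2, -4, -3, 16]
Extract 13: [2, -3, -4, 13, 16]
Extract 2: [-3, -4, 2, 13, 16]
Extract -3: [-4, -3, 2, 13, 16]


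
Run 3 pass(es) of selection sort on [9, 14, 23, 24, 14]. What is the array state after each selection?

Pass 1: Select minimum 9 at index 0, swap -> [9, 14, 23, 24, 14]
Pass 2: Select minimum 14 at index 1, swap -> [9, 14, 23, 24, 14]
Pass 3: Select minimum 14 at index 4, swap -> [9, 14, 14, 24, 23]


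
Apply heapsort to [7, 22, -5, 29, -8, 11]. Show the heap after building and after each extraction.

Build heap: [29, 22, 11, 7, -8, -5]
Extract 29: [22, 7, 11, -5, -8, 29]
Extract 22: [11, 7, -8, -5, 22, 29]
Extract 11: [7, -5, -8, 11, 22, 29]
Extract 7: [-5, -8, 7, 11, 22, 29]
Extract -5: [-8, -5, 7, 11, 22, 29]


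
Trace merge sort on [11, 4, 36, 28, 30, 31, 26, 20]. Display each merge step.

Divide and conquer:
  Merge [11] + [4] -> [4, 11]
  Merge [36] + [28] -> [28, 36]
  Merge [4, 11] + [28, 36] -> [4, 11, 28, 36]
  Merge [30] + [31] -> [30, 31]
  Merge [26] + [20] -> [20, 26]
  Merge [30, 31] + [20, 26] -> [20, 26, 30, 31]
  Merge [4, 11, 28, 36] + [20, 26, 30, 31] -> [4, 11, 20, 26, 28, 30, 31, 36]


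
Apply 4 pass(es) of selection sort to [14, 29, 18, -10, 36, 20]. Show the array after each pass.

Pass 1: Select minimum -10 at index 3, swap -> [-10, 29, 18, 14, 36, 20]
Pass 2: Select minimum 14 at index 3, swap -> [-10, 14, 18, 29, 36, 20]
Pass 3: Select minimum 18 at index 2, swap -> [-10, 14, 18, 29, 36, 20]
Pass 4: Select minimum 20 at index 5, swap -> [-10, 14, 18, 20, 36, 29]


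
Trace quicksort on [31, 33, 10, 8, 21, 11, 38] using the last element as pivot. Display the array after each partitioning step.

Partition 1: pivot=38 at index 6 -> [31, 33, 10, 8, 21, 11, 38]
Partition 2: pivot=11 at index 2 -> [10, 8, 11, 33, 21, 31, 38]
Partition 3: pivot=8 at index 0 -> [8, 10, 11, 33, 21, 31, 38]
Partition 4: pivot=31 at index 4 -> [8, 10, 11, 21, 31, 33, 38]


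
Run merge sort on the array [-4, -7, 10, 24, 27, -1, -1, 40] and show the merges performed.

Divide and conquer:
  Merge [-4] + [-7] -> [-7, -4]
  Merge [10] + [24] -> [10, 24]
  Merge [-7, -4] + [10, 24] -> [-7, -4, 10, 24]
  Merge [27] + [-1] -> [-1, 27]
  Merge [-1] + [40] -> [-1, 40]
  Merge [-1, 27] + [-1, 40] -> [-1, -1, 27, 40]
  Merge [-7, -4, 10, 24] + [-1, -1, 27, 40] -> [-7, -4, -1, -1, 10, 24, 27, 40]


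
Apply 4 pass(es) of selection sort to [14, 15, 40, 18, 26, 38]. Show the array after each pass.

Pass 1: Select minimum 14 at index 0, swap -> [14, 15, 40, 18, 26, 38]
Pass 2: Select minimum 15 at index 1, swap -> [14, 15, 40, 18, 26, 38]
Pass 3: Select minimum 18 at index 3, swap -> [14, 15, 18, 40, 26, 38]
Pass 4: Select minimum 26 at index 4, swap -> [14, 15, 18, 26, 40, 38]


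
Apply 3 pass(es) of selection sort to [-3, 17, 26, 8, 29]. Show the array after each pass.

Pass 1: Select minimum -3 at index 0, swap -> [-3, 17, 26, 8, 29]
Pass 2: Select minimum 8 at index 3, swap -> [-3, 8, 26, 17, 29]
Pass 3: Select minimum 17 at index 3, swap -> [-3, 8, 17, 26, 29]


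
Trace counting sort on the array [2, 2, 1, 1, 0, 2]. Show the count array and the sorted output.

Count array: [1, 2, 3]
(count[i] = number of elements equal to i)
Cumulative count: [1, 3, 6]
Sorted: [0, 1, 1, 2, 2, 2]


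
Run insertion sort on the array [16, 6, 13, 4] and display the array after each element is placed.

First element 16 is already 'sorted'
Insert 6: shifted 1 elements -> [6, 16, 13, 4]
Insert 13: shifted 1 elements -> [6, 13, 16, 4]
Insert 4: shifted 3 elements -> [4, 6, 13, 16]


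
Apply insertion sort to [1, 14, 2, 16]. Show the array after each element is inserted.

First element 1 is already 'sorted'
Insert 14: shifted 0 elements -> [1, 14, 2, 16]
Insert 2: shifted 1 elements -> [1, 2, 14, 16]
Insert 16: shifted 0 elements -> [1, 2, 14, 16]


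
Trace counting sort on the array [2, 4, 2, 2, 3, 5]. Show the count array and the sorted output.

Count array: [0, 0, 3, 1, 1, 1]
(count[i] = number of elements equal to i)
Cumulative count: [0, 0, 3, 4, 5, 6]
Sorted: [2, 2, 2, 3, 4, 5]


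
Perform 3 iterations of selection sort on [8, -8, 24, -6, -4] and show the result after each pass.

Pass 1: Select minimum -8 at index 1, swap -> [-8, 8, 24, -6, -4]
Pass 2: Select minimum -6 at index 3, swap -> [-8, -6, 24, 8, -4]
Pass 3: Select minimum -4 at index 4, swap -> [-8, -6, -4, 8, 24]


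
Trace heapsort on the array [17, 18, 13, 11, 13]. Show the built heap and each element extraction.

Build heap: [18, 17, 13, 11, 13]
Extract 18: [17, 13, 13, 11, 18]
Extract 17: [13, 11, 13, 17, 18]
Extract 13: [13, 11, 13, 17, 18]
Extract 13: [11, 13, 13, 17, 18]


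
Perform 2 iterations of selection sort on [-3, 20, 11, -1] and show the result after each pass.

Pass 1: Select minimum -3 at index 0, swap -> [-3, 20, 11, -1]
Pass 2: Select minimum -1 at index 3, swap -> [-3, -1, 11, 20]


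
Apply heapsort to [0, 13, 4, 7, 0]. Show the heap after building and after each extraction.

Build heap: [13, 7, 4, 0, 0]
Extract 13: [7, 0, 4, 0, 13]
Extract 7: [4, 0, 0, 7, 13]
Extract 4: [0, 0, 4, 7, 13]
Extract 0: [0, 0, 4, 7, 13]


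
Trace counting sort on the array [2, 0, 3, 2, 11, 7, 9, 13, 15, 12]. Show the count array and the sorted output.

Count array: [1, 0, 2, 1, 0, 0, 0, 1, 0, 1, 0, 1, 1, 1, 0, 1]
(count[i] = number of elements equal to i)
Cumulative count: [1, 1, 3, 4, 4, 4, 4, 5, 5, 6, 6, 7, 8, 9, 9, 10]
Sorted: [0, 2, 2, 3, 7, 9, 11, 12, 13, 15]


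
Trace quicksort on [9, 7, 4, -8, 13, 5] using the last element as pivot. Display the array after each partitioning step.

Partition 1: pivot=5 at index 2 -> [4, -8, 5, 7, 13, 9]
Partition 2: pivot=-8 at index 0 -> [-8, 4, 5, 7, 13, 9]
Partition 3: pivot=9 at index 4 -> [-8, 4, 5, 7, 9, 13]


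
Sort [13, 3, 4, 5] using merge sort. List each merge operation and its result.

Divide and conquer:
  Merge [13] + [3] -> [3, 13]
  Merge [4] + [5] -> [4, 5]
  Merge [3, 13] + [4, 5] -> [3, 4, 5, 13]


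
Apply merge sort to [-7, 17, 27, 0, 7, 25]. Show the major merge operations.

Divide and conquer:
  Merge [17] + [27] -> [17, 27]
  Merge [-7] + [17, 27] -> [-7, 17, 27]
  Merge [7] + [25] -> [7, 25]
  Merge [0] + [7, 25] -> [0, 7, 25]
  Merge [-7, 17, 27] + [0, 7, 25] -> [-7, 0, 7, 17, 25, 27]


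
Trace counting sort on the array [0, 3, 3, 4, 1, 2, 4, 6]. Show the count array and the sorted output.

Count array: [1, 1, 1, 2, 2, 0, 1]
(count[i] = number of elements equal to i)
Cumulative count: [1, 2, 3, 5, 7, 7, 8]
Sorted: [0, 1, 2, 3, 3, 4, 4, 6]


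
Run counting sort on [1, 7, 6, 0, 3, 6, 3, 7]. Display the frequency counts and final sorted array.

Count array: [1, 1, 0, 2, 0, 0, 2, 2]
(count[i] = number of elements equal to i)
Cumulative count: [1, 2, 2, 4, 4, 4, 6, 8]
Sorted: [0, 1, 3, 3, 6, 6, 7, 7]


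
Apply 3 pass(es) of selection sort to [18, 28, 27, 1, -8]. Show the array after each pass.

Pass 1: Select minimum -8 at index 4, swap -> [-8, 28, 27, 1, 18]
Pass 2: Select minimum 1 at index 3, swap -> [-8, 1, 27, 28, 18]
Pass 3: Select minimum 18 at index 4, swap -> [-8, 1, 18, 28, 27]


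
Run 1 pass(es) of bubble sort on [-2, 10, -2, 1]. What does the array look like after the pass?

After pass 1: [-2, -2, 1, 10] (2 swaps)
Total swaps: 2


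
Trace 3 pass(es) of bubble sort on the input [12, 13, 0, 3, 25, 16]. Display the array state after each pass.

After pass 1: [12, 0, 3, 13, 16, 25] (3 swaps)
After pass 2: [0, 3, 12, 13, 16, 25] (2 swaps)
After pass 3: [0, 3, 12, 13, 16, 25] (0 swaps)
Total swaps: 5


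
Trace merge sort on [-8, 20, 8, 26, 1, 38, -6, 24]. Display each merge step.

Divide and conquer:
  Merge [-8] + [20] -> [-8, 20]
  Merge [8] + [26] -> [8, 26]
  Merge [-8, 20] + [8, 26] -> [-8, 8, 20, 26]
  Merge [1] + [38] -> [1, 38]
  Merge [-6] + [24] -> [-6, 24]
  Merge [1, 38] + [-6, 24] -> [-6, 1, 24, 38]
  Merge [-8, 8, 20, 26] + [-6, 1, 24, 38] -> [-8, -6, 1, 8, 20, 24, 26, 38]


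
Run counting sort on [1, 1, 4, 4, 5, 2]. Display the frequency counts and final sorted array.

Count array: [0, 2, 1, 0, 2, 1]
(count[i] = number of elements equal to i)
Cumulative count: [0, 2, 3, 3, 5, 6]
Sorted: [1, 1, 2, 4, 4, 5]


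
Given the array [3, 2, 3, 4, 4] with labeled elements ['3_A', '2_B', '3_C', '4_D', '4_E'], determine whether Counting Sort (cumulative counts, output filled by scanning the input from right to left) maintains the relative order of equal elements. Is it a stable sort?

Trace Counting Sort on the labeled array (the key is the number; the letter only tracks identity):
  Counts for values 0..4: [0, 0, 1, 2, 2]
  Cumulative counts: [0, 0, 1, 3, 5]
  Scan right to left: place 4_E at output index 4
  Scan right to left: place 4_D at output index 3
  Scan right to left: place 3_C at output index 2
  Scan right to left: place 2_B at output index 0
  Scan right to left: place 3_A at output index 1
  Output: [2_B, 3_A, 3_C, 4_D, 4_E]
Equal keys:
  value 3: originally 3_A, 3_C; after sorting 3_A, 3_C -> order preserved
  value 4: originally 4_D, 4_E; after sorting 4_D, 4_E -> order preserved
All equal keys kept their original relative order. Counting Sort is stable: scanning the input right to left with decreasing cumulative counts places later duplicates at later output positions.
Answer: Stable


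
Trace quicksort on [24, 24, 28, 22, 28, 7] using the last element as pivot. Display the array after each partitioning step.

Partition 1: pivot=7 at index 0 -> [7, 24, 28, 22, 28, 24]
Partition 2: pivot=24 at index 3 -> [7, 24, 22, 24, 28, 28]
Partition 3: pivot=22 at index 1 -> [7, 22, 24, 24, 28, 28]
Partition 4: pivot=28 at index 5 -> [7, 22, 24, 24, 28, 28]


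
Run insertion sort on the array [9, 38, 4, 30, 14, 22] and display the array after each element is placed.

First element 9 is already 'sorted'
Insert 38: shifted 0 elements -> [9, 38, 4, 30, 14, 22]
Insert 4: shifted 2 elements -> [4, 9, 38, 30, 14, 22]
Insert 30: shifted 1 elements -> [4, 9, 30, 38, 14, 22]
Insert 14: shifted 2 elements -> [4, 9, 14, 30, 38, 22]
Insert 22: shifted 2 elements -> [4, 9, 14, 22, 30, 38]


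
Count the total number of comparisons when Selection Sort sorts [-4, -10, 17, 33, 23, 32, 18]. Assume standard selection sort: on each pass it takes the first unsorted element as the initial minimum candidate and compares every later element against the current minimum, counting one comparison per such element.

Pass 1: scan indices 1..6 for the minimum = 6 comparison(s); min is -10, place at index 0 -> [-10, -4, 17, 33, 23, 32, 18]
Pass 2: scan indices 2..6 for the minimum = 5 comparison(s); min is -4, place at index 1 -> [-10, -4, 17, 33, 23, 32, 18]
Pass 3: scan indices 3..6 for the minimum = 4 comparison(s); min is 17, place at index 2 -> [-10, -4, 17, 33, 23, 32, 18]
Pass 4: scan indices 4..6 for the minimum = 3 comparison(s); min is 18, place at index 3 -> [-10, -4, 17, 18, 23, 32, 33]
Pass 5: scan indices 5..6 for the minimum = 2 comparison(s); min is 23, place at index 4 -> [-10, -4, 17, 18, 23, 32, 33]
Pass 6: scan indices 6..6 for the minimum = 1 comparison(s); min is 32, place at index 5 -> [-10, -4, 17, 18, 23, 32, 33]
Selection sort always scans the whole unsorted suffix, so the count is (n-1) + (n-2) + ... + 1 = n(n-1)/2 = 7*6/2 = 21 regardless of the input order.
Total comparisons: 6 + 5 + 4 + 3 + 2 + 1 = 21


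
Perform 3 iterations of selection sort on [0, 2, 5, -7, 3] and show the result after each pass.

Pass 1: Select minimum -7 at index 3, swap -> [-7, 2, 5, 0, 3]
Pass 2: Select minimum 0 at index 3, swap -> [-7, 0, 5, 2, 3]
Pass 3: Select minimum 2 at index 3, swap -> [-7, 0, 2, 5, 3]


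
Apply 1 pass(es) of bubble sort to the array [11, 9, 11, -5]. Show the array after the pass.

After pass 1: [9, 11, -5, 11] (2 swaps)
Total swaps: 2


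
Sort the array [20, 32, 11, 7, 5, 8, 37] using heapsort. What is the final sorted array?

Build heap: [37, 32, 20, 7, 5, 8, 11]
Extract 37: [32, 11, 20, 7, 5, 8, 37]
Extract 32: [20, 11, 8, 7, 5, 32, 37]
Extract 20: [11, 7, 8, 5, 20, 32, 37]
Extract 11: [8, 7, 5, 11, 20, 32, 37]
Extract 8: [7, 5, 8, 11, 20, 32, 37]
Extract 7: [5, 7, 8, 11, 20, 32, 37]


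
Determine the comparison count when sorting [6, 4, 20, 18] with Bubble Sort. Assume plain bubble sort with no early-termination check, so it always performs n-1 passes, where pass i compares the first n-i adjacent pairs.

Pass 1: compare adjacent pairs (0,1)..(2,3) = 3 comparison(s), 2 swap(s) -> [4, 6, 18, 20]
Pass 2: compare adjacent pairs (0,1)..(1,2) = 2 comparison(s), 0 swap(s) -> [4, 6, 18, 20]
Pass 3: compare adjacent pairs (0,1)..(0,1) = 1 comparison(s), 0 swap(s) -> [4, 6, 18, 20]
Total comparisons: 3 + 2 + 1 = 6


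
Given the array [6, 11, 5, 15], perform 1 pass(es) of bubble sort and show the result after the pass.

After pass 1: [6, 5, 11, 15] (1 swaps)
Total swaps: 1


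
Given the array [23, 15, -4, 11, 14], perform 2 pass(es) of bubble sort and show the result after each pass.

After pass 1: [15, -4, 11, 14, 23] (4 swaps)
After pass 2: [-4, 11, 14, 15, 23] (3 swaps)
Total swaps: 7


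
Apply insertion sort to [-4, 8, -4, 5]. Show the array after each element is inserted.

First element -4 is already 'sorted'
Insert 8: shifted 0 elements -> [-4, 8, -4, 5]
Insert -4: shifted 1 elements -> [-4, -4, 8, 5]
Insert 5: shifted 1 elements -> [-4, -4, 5, 8]


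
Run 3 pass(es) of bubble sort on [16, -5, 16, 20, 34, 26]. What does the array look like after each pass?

After pass 1: [-5, 16, 16, 20, 26, 34] (2 swaps)
After pass 2: [-5, 16, 16, 20, 26, 34] (0 swaps)
After pass 3: [-5, 16, 16, 20, 26, 34] (0 swaps)
Total swaps: 2


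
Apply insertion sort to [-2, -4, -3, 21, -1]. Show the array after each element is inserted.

First element -2 is already 'sorted'
Insert -4: shifted 1 elements -> [-4, -2, -3, 21, -1]
Insert -3: shifted 1 elements -> [-4, -3, -2, 21, -1]
Insert 21: shifted 0 elements -> [-4, -3, -2, 21, -1]
Insert -1: shifted 1 elements -> [-4, -3, -2, -1, 21]


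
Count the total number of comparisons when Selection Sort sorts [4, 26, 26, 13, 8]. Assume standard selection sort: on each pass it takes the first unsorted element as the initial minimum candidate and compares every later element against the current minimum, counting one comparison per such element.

Pass 1: scan indices 1..4 for the minimum = 4 comparison(s); min is 4, place at index 0 -> [4, 26, 26, 13, 8]
Pass 2: scan indices 2..4 for the minimum = 3 comparison(s); min is 8, place at index 1 -> [4, 8, 26, 13, 26]
Pass 3: scan indices 3..4 for the minimum = 2 comparison(s); min is 13, place at index 2 -> [4, 8, 13, 26, 26]
Pass 4: scan indices 4..4 for the minimum = 1 comparison(s); min is 26, place at index 3 -> [4, 8, 13, 26, 26]
Selection sort always scans the whole unsorted suffix, so the count is (n-1) + (n-2) + ... + 1 = n(n-1)/2 = 5*4/2 = 10 regardless of the input order.
Total comparisons: 4 + 3 + 2 + 1 = 10


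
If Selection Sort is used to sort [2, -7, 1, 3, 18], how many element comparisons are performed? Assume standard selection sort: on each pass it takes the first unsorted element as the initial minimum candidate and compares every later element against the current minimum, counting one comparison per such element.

Pass 1: scan indices 1..4 for the minimum = 4 comparison(s); min is -7, place at index 0 -> [-7, 2, 1, 3, 18]
Pass 2: scan indices 2..4 for the minimum = 3 comparison(s); min is 1, place at index 1 -> [-7, 1, 2, 3, 18]
Pass 3: scan indices 3..4 for the minimum = 2 comparison(s); min is 2, place at index 2 -> [-7, 1, 2, 3, 18]
Pass 4: scan indices 4..4 for the minimum = 1 comparison(s); min is 3, place at index 3 -> [-7, 1, 2, 3, 18]
Selection sort always scans the whole unsorted suffix, so the count is (n-1) + (n-2) + ... + 1 = n(n-1)/2 = 5*4/2 = 10 regardless of the input order.
Total comparisons: 4 + 3 + 2 + 1 = 10


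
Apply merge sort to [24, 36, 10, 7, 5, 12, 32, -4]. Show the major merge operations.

Divide and conquer:
  Merge [24] + [36] -> [24, 36]
  Merge [10] + [7] -> [7, 10]
  Merge [24, 36] + [7, 10] -> [7, 10, 24, 36]
  Merge [5] + [12] -> [5, 12]
  Merge [32] + [-4] -> [-4, 32]
  Merge [5, 12] + [-4, 32] -> [-4, 5, 12, 32]
  Merge [7, 10, 24, 36] + [-4, 5, 12, 32] -> [-4, 5, 7, 10, 12, 24, 32, 36]


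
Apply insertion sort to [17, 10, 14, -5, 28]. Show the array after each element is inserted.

First element 17 is already 'sorted'
Insert 10: shifted 1 elements -> [10, 17, 14, -5, 28]
Insert 14: shifted 1 elements -> [10, 14, 17, -5, 28]
Insert -5: shifted 3 elements -> [-5, 10, 14, 17, 28]
Insert 28: shifted 0 elements -> [-5, 10, 14, 17, 28]


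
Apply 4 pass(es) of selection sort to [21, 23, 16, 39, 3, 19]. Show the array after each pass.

Pass 1: Select minimum 3 at index 4, swap -> [3, 23, 16, 39, 21, 19]
Pass 2: Select minimum 16 at index 2, swap -> [3, 16, 23, 39, 21, 19]
Pass 3: Select minimum 19 at index 5, swap -> [3, 16, 19, 39, 21, 23]
Pass 4: Select minimum 21 at index 4, swap -> [3, 16, 19, 21, 39, 23]


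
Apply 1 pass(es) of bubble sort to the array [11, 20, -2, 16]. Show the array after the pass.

After pass 1: [11, -2, 16, 20] (2 swaps)
Total swaps: 2


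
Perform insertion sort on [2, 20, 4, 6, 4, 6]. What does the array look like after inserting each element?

First element 2 is already 'sorted'
Insert 20: shifted 0 elements -> [2, 20, 4, 6, 4, 6]
Insert 4: shifted 1 elements -> [2, 4, 20, 6, 4, 6]
Insert 6: shifted 1 elements -> [2, 4, 6, 20, 4, 6]
Insert 4: shifted 2 elements -> [2, 4, 4, 6, 20, 6]
Insert 6: shifted 1 elements -> [2, 4, 4, 6, 6, 20]


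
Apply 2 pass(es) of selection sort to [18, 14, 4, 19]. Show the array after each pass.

Pass 1: Select minimum 4 at index 2, swap -> [4, 14, 18, 19]
Pass 2: Select minimum 14 at index 1, swap -> [4, 14, 18, 19]


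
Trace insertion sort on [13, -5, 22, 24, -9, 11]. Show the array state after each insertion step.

First element 13 is already 'sorted'
Insert -5: shifted 1 elements -> [-5, 13, 22, 24, -9, 11]
Insert 22: shifted 0 elements -> [-5, 13, 22, 24, -9, 11]
Insert 24: shifted 0 elements -> [-5, 13, 22, 24, -9, 11]
Insert -9: shifted 4 elements -> [-9, -5, 13, 22, 24, 11]
Insert 11: shifted 3 elements -> [-9, -5, 11, 13, 22, 24]


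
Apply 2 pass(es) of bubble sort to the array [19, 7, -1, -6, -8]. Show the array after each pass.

After pass 1: [7, -1, -6, -8, 19] (4 swaps)
After pass 2: [-1, -6, -8, 7, 19] (3 swaps)
Total swaps: 7


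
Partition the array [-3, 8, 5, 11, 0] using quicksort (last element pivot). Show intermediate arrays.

Partition 1: pivot=0 at index 1 -> [-3, 0, 5, 11, 8]
Partition 2: pivot=8 at index 3 -> [-3, 0, 5, 8, 11]


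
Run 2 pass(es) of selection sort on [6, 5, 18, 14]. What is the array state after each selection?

Pass 1: Select minimum 5 at index 1, swap -> [5, 6, 18, 14]
Pass 2: Select minimum 6 at index 1, swap -> [5, 6, 18, 14]


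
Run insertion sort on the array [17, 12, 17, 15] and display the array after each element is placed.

First element 17 is already 'sorted'
Insert 12: shifted 1 elements -> [12, 17, 17, 15]
Insert 17: shifted 0 elements -> [12, 17, 17, 15]
Insert 15: shifted 2 elements -> [12, 15, 17, 17]


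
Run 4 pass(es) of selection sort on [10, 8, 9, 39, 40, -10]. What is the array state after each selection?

Pass 1: Select minimum -10 at index 5, swap -> [-10, 8, 9, 39, 40, 10]
Pass 2: Select minimum 8 at index 1, swap -> [-10, 8, 9, 39, 40, 10]
Pass 3: Select minimum 9 at index 2, swap -> [-10, 8, 9, 39, 40, 10]
Pass 4: Select minimum 10 at index 5, swap -> [-10, 8, 9, 10, 40, 39]


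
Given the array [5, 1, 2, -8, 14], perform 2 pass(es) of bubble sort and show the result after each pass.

After pass 1: [1, 2, -8, 5, 14] (3 swaps)
After pass 2: [1, -8, 2, 5, 14] (1 swaps)
Total swaps: 4


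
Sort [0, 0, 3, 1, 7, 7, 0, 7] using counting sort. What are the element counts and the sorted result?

Count array: [3, 1, 0, 1, 0, 0, 0, 3]
(count[i] = number of elements equal to i)
Cumulative count: [3, 4, 4, 5, 5, 5, 5, 8]
Sorted: [0, 0, 0, 1, 3, 7, 7, 7]


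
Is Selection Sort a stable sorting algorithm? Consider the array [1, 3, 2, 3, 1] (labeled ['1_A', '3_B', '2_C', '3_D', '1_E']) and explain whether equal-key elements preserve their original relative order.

Trace Selection Sort on the labeled array (the key is the number; the letter only tracks identity):
  Pass 1: minimum 1_A is already at index 0; no swap -> [1_A, 3_B, 2_C, 3_D, 1_E]
  Pass 2: minimum of unsorted part is 1_E at index 4; swap it with 3_B at index 1 -> [1_A, 1_E, 2_C, 3_D, 3_B]
  Pass 3: minimum 2_C is already at index 2; no swap -> [1_A, 1_E, 2_C, 3_D, 3_B]
  Pass 4: minimum 3_D is already at index 3; no swap -> [1_A, 1_E, 2_C, 3_D, 3_B]
Final order: [1_A, 1_E, 2_C, 3_D, 3_B]
Equal keys:
  value 1: originally 1_A, 1_E; after sorting 1_A, 1_E -> order preserved
  value 3: originally 3_B, 3_D; after sorting 3_D, 3_B -> order changed
Equal keys were reordered, so Selection Sort is not stable: the long-range swap that moves the minimum into place can carry an element past an equal key. (One such input is enough; an unstable sort may happen to preserve order on other inputs, but it gives no guarantee.)
Answer: Not stable


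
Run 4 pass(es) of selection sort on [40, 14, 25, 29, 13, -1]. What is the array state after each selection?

Pass 1: Select minimum -1 at index 5, swap -> [-1, 14, 25, 29, 13, 40]
Pass 2: Select minimum 13 at index 4, swap -> [-1, 13, 25, 29, 14, 40]
Pass 3: Select minimum 14 at index 4, swap -> [-1, 13, 14, 29, 25, 40]
Pass 4: Select minimum 25 at index 4, swap -> [-1, 13, 14, 25, 29, 40]


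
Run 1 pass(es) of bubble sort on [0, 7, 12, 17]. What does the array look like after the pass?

After pass 1: [0, 7, 12, 17] (0 swaps)
Total swaps: 0


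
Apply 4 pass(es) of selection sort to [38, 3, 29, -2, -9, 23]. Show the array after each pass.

Pass 1: Select minimum -9 at index 4, swap -> [-9, 3, 29, -2, 38, 23]
Pass 2: Select minimum -2 at index 3, swap -> [-9, -2, 29, 3, 38, 23]
Pass 3: Select minimum 3 at index 3, swap -> [-9, -2, 3, 29, 38, 23]
Pass 4: Select minimum 23 at index 5, swap -> [-9, -2, 3, 23, 38, 29]


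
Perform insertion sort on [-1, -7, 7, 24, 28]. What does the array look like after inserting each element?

First element -1 is already 'sorted'
Insert -7: shifted 1 elements -> [-7, -1, 7, 24, 28]
Insert 7: shifted 0 elements -> [-7, -1, 7, 24, 28]
Insert 24: shifted 0 elements -> [-7, -1, 7, 24, 28]
Insert 28: shifted 0 elements -> [-7, -1, 7, 24, 28]


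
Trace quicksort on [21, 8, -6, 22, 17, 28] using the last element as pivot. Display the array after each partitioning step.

Partition 1: pivot=28 at index 5 -> [21, 8, -6, 22, 17, 28]
Partition 2: pivot=17 at index 2 -> [8, -6, 17, 22, 21, 28]
Partition 3: pivot=-6 at index 0 -> [-6, 8, 17, 22, 21, 28]
Partition 4: pivot=21 at index 3 -> [-6, 8, 17, 21, 22, 28]


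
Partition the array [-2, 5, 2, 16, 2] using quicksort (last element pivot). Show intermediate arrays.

Partition 1: pivot=2 at index 2 -> [-2, 2, 2, 16, 5]
Partition 2: pivot=2 at index 1 -> [-2, 2, 2, 16, 5]
Partition 3: pivot=5 at index 3 -> [-2, 2, 2, 5, 16]


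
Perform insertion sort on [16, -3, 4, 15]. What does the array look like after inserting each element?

First element 16 is already 'sorted'
Insert -3: shifted 1 elements -> [-3, 16, 4, 15]
Insert 4: shifted 1 elements -> [-3, 4, 16, 15]
Insert 15: shifted 1 elements -> [-3, 4, 15, 16]


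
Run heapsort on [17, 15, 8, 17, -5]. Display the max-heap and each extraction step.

Build heap: [17, 17, 8, 15, -5]
Extract 17: [17, 15, 8, -5, 17]
Extract 17: [15, -5, 8, 17, 17]
Extract 15: [8, -5, 15, 17, 17]
Extract 8: [-5, 8, 15, 17, 17]


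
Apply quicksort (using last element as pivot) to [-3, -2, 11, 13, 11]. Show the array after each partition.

Partition 1: pivot=11 at index 3 -> [-3, -2, 11, 11, 13]
Partition 2: pivot=11 at index 2 -> [-3, -2, 11, 11, 13]
Partition 3: pivot=-2 at index 1 -> [-3, -2, 11, 11, 13]


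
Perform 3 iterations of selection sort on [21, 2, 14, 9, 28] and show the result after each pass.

Pass 1: Select minimum 2 at index 1, swap -> [2, 21, 14, 9, 28]
Pass 2: Select minimum 9 at index 3, swap -> [2, 9, 14, 21, 28]
Pass 3: Select minimum 14 at index 2, swap -> [2, 9, 14, 21, 28]


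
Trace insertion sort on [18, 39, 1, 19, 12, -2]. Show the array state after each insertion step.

First element 18 is already 'sorted'
Insert 39: shifted 0 elements -> [18, 39, 1, 19, 12, -2]
Insert 1: shifted 2 elements -> [1, 18, 39, 19, 12, -2]
Insert 19: shifted 1 elements -> [1, 18, 19, 39, 12, -2]
Insert 12: shifted 3 elements -> [1, 12, 18, 19, 39, -2]
Insert -2: shifted 5 elements -> [-2, 1, 12, 18, 19, 39]


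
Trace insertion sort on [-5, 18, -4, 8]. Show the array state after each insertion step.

First element -5 is already 'sorted'
Insert 18: shifted 0 elements -> [-5, 18, -4, 8]
Insert -4: shifted 1 elements -> [-5, -4, 18, 8]
Insert 8: shifted 1 elements -> [-5, -4, 8, 18]


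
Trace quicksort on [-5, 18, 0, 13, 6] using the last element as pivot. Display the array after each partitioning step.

Partition 1: pivot=6 at index 2 -> [-5, 0, 6, 13, 18]
Partition 2: pivot=0 at index 1 -> [-5, 0, 6, 13, 18]
Partition 3: pivot=18 at index 4 -> [-5, 0, 6, 13, 18]


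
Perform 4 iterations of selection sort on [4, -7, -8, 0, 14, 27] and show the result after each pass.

Pass 1: Select minimum -8 at index 2, swap -> [-8, -7, 4, 0, 14, 27]
Pass 2: Select minimum -7 at index 1, swap -> [-8, -7, 4, 0, 14, 27]
Pass 3: Select minimum 0 at index 3, swap -> [-8, -7, 0, 4, 14, 27]
Pass 4: Select minimum 4 at index 3, swap -> [-8, -7, 0, 4, 14, 27]


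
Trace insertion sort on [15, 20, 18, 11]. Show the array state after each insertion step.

First element 15 is already 'sorted'
Insert 20: shifted 0 elements -> [15, 20, 18, 11]
Insert 18: shifted 1 elements -> [15, 18, 20, 11]
Insert 11: shifted 3 elements -> [11, 15, 18, 20]


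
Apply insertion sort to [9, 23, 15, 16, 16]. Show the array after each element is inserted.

First element 9 is already 'sorted'
Insert 23: shifted 0 elements -> [9, 23, 15, 16, 16]
Insert 15: shifted 1 elements -> [9, 15, 23, 16, 16]
Insert 16: shifted 1 elements -> [9, 15, 16, 23, 16]
Insert 16: shifted 1 elements -> [9, 15, 16, 16, 23]


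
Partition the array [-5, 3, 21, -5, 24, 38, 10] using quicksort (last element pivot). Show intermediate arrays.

Partition 1: pivot=10 at index 3 -> [-5, 3, -5, 10, 24, 38, 21]
Partition 2: pivot=-5 at index 1 -> [-5, -5, 3, 10, 24, 38, 21]
Partition 3: pivot=21 at index 4 -> [-5, -5, 3, 10, 21, 38, 24]
Partition 4: pivot=24 at index 5 -> [-5, -5, 3, 10, 21, 24, 38]


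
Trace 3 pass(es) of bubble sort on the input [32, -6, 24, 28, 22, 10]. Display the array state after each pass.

After pass 1: [-6, 24, 28, 22, 10, 32] (5 swaps)
After pass 2: [-6, 24, 22, 10, 28, 32] (2 swaps)
After pass 3: [-6, 22, 10, 24, 28, 32] (2 swaps)
Total swaps: 9


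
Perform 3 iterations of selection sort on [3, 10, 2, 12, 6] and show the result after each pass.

Pass 1: Select minimum 2 at index 2, swap -> [2, 10, 3, 12, 6]
Pass 2: Select minimum 3 at index 2, swap -> [2, 3, 10, 12, 6]
Pass 3: Select minimum 6 at index 4, swap -> [2, 3, 6, 12, 10]


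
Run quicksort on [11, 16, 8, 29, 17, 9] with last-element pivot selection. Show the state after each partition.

Partition 1: pivot=9 at index 1 -> [8, 9, 11, 29, 17, 16]
Partition 2: pivot=16 at index 3 -> [8, 9, 11, 16, 17, 29]
Partition 3: pivot=29 at index 5 -> [8, 9, 11, 16, 17, 29]


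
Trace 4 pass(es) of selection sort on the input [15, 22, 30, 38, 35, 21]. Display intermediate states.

Pass 1: Select minimum 15 at index 0, swap -> [15, 22, 30, 38, 35, 21]
Pass 2: Select minimum 21 at index 5, swap -> [15, 21, 30, 38, 35, 22]
Pass 3: Select minimum 22 at index 5, swap -> [15, 21, 22, 38, 35, 30]
Pass 4: Select minimum 30 at index 5, swap -> [15, 21, 22, 30, 35, 38]


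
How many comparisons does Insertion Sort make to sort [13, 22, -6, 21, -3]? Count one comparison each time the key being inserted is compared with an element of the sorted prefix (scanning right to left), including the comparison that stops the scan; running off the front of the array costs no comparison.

Insert 22: 13 <= 22 (stop) = 1 comparison(s) -> [13, 22, -6, 21, -3]
Insert -6: 22 > -6 (shift), 13 > -6 (shift), reached front = 2 comparison(s) -> [-6, 13, 22, 21, -3]
Insert 21: 22 > 21 (shift), 13 <= 21 (stop) = 2 comparison(s) -> [-6, 13, 21, 22, -3]
Insert -3: 22 > -3 (shift), 21 > -3 (shift), 13 > -3 (shift), -6 <= -3 (stop) = 4 comparison(s) -> [-6, -3, 13, 21, 22]
Total comparisons: 1 + 2 + 2 + 4 = 9


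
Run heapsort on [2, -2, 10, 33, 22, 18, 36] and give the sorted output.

Build heap: [36, 33, 18, -2, 22, 2, 10]
Extract 36: [33, 22, 18, -2, 10, 2, 36]
Extract 33: [22, 10, 18, -2, 2, 33, 36]
Extract 22: [18, 10, 2, -2, 22, 33, 36]
Extract 18: [10, -2, 2, 18, 22, 33, 36]
Extract 10: [2, -2, 10, 18, 22, 33, 36]
Extract 2: [-2, 2, 10, 18, 22, 33, 36]


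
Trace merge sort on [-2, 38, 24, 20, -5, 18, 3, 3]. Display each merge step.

Divide and conquer:
  Merge [-2] + [38] -> [-2, 38]
  Merge [24] + [20] -> [20, 24]
  Merge [-2, 38] + [20, 24] -> [-2, 20, 24, 38]
  Merge [-5] + [18] -> [-5, 18]
  Merge [3] + [3] -> [3, 3]
  Merge [-5, 18] + [3, 3] -> [-5, 3, 3, 18]
  Merge [-2, 20, 24, 38] + [-5, 3, 3, 18] -> [-5, -2, 3, 3, 18, 20, 24, 38]


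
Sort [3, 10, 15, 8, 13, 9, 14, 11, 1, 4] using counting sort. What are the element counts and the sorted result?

Count array: [0, 1, 0, 1, 1, 0, 0, 0, 1, 1, 1, 1, 0, 1, 1, 1]
(count[i] = number of elements equal to i)
Cumulative count: [0, 1, 1, 2, 3, 3, 3, 3, 4, 5, 6, 7, 7, 8, 9, 10]
Sorted: [1, 3, 4, 8, 9, 10, 11, 13, 14, 15]


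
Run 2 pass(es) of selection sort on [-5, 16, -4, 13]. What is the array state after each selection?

Pass 1: Select minimum -5 at index 0, swap -> [-5, 16, -4, 13]
Pass 2: Select minimum -4 at index 2, swap -> [-5, -4, 16, 13]


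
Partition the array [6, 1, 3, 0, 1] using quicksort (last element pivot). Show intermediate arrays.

Partition 1: pivot=1 at index 2 -> [1, 0, 1, 6, 3]
Partition 2: pivot=0 at index 0 -> [0, 1, 1, 6, 3]
Partition 3: pivot=3 at index 3 -> [0, 1, 1, 3, 6]


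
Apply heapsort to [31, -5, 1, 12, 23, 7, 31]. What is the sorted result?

Build heap: [31, 23, 31, 12, -5, 7, 1]
Extract 31: [31, 23, 7, 12, -5, 1, 31]
Extract 31: [23, 12, 7, 1, -5, 31, 31]
Extract 23: [12, 1, 7, -5, 23, 31, 31]
Extract 12: [7, 1, -5, 12, 23, 31, 31]
Extract 7: [1, -5, 7, 12, 23, 31, 31]
Extract 1: [-5, 1, 7, 12, 23, 31, 31]


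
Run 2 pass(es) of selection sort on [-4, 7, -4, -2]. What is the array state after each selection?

Pass 1: Select minimum -4 at index 0, swap -> [-4, 7, -4, -2]
Pass 2: Select minimum -4 at index 2, swap -> [-4, -4, 7, -2]


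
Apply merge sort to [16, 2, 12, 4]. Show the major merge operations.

Divide and conquer:
  Merge [16] + [2] -> [2, 16]
  Merge [12] + [4] -> [4, 12]
  Merge [2, 16] + [4, 12] -> [2, 4, 12, 16]


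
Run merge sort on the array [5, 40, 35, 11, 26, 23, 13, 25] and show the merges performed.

Divide and conquer:
  Merge [5] + [40] -> [5, 40]
  Merge [35] + [11] -> [11, 35]
  Merge [5, 40] + [11, 35] -> [5, 11, 35, 40]
  Merge [26] + [23] -> [23, 26]
  Merge [13] + [25] -> [13, 25]
  Merge [23, 26] + [13, 25] -> [13, 23, 25, 26]
  Merge [5, 11, 35, 40] + [13, 23, 25, 26] -> [5, 11, 13, 23, 25, 26, 35, 40]


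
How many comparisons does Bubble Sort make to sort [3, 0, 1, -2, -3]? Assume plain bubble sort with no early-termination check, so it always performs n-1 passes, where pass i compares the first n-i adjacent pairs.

Pass 1: compare adjacent pairs (0,1)..(3,4) = 4 comparison(s), 4 swap(s) -> [0, 1, -2, -3, 3]
Pass 2: compare adjacent pairs (0,1)..(2,3) = 3 comparison(s), 2 swap(s) -> [0, -2, -3, 1, 3]
Pass 3: compare adjacent pairs (0,1)..(1,2) = 2 comparison(s), 2 swap(s) -> [-2, -3, 0, 1, 3]
Pass 4: compare adjacent pairs (0,1)..(0,1) = 1 comparison(s), 1 swap(s) -> [-3, -2, 0, 1, 3]
Total comparisons: 4 + 3 + 2 + 1 = 10


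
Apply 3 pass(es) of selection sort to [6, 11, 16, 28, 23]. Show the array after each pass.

Pass 1: Select minimum 6 at index 0, swap -> [6, 11, 16, 28, 23]
Pass 2: Select minimum 11 at index 1, swap -> [6, 11, 16, 28, 23]
Pass 3: Select minimum 16 at index 2, swap -> [6, 11, 16, 28, 23]


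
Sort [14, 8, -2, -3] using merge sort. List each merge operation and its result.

Divide and conquer:
  Merge [14] + [8] -> [8, 14]
  Merge [-2] + [-3] -> [-3, -2]
  Merge [8, 14] + [-3, -2] -> [-3, -2, 8, 14]


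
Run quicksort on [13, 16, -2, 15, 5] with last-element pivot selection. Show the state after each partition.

Partition 1: pivot=5 at index 1 -> [-2, 5, 13, 15, 16]
Partition 2: pivot=16 at index 4 -> [-2, 5, 13, 15, 16]
Partition 3: pivot=15 at index 3 -> [-2, 5, 13, 15, 16]


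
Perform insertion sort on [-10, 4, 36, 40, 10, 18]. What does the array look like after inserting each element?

First element -10 is already 'sorted'
Insert 4: shifted 0 elements -> [-10, 4, 36, 40, 10, 18]
Insert 36: shifted 0 elements -> [-10, 4, 36, 40, 10, 18]
Insert 40: shifted 0 elements -> [-10, 4, 36, 40, 10, 18]
Insert 10: shifted 2 elements -> [-10, 4, 10, 36, 40, 18]
Insert 18: shifted 2 elements -> [-10, 4, 10, 18, 36, 40]


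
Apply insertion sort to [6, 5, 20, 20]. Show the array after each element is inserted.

First element 6 is already 'sorted'
Insert 5: shifted 1 elements -> [5, 6, 20, 20]
Insert 20: shifted 0 elements -> [5, 6, 20, 20]
Insert 20: shifted 0 elements -> [5, 6, 20, 20]


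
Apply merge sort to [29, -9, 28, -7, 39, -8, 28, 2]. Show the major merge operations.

Divide and conquer:
  Merge [29] + [-9] -> [-9, 29]
  Merge [28] + [-7] -> [-7, 28]
  Merge [-9, 29] + [-7, 28] -> [-9, -7, 28, 29]
  Merge [39] + [-8] -> [-8, 39]
  Merge [28] + [2] -> [2, 28]
  Merge [-8, 39] + [2, 28] -> [-8, 2, 28, 39]
  Merge [-9, -7, 28, 29] + [-8, 2, 28, 39] -> [-9, -8, -7, 2, 28, 28, 29, 39]


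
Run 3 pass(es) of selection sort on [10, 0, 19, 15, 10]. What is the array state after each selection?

Pass 1: Select minimum 0 at index 1, swap -> [0, 10, 19, 15, 10]
Pass 2: Select minimum 10 at index 1, swap -> [0, 10, 19, 15, 10]
Pass 3: Select minimum 10 at index 4, swap -> [0, 10, 10, 15, 19]


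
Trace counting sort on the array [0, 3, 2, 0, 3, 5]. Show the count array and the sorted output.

Count array: [2, 0, 1, 2, 0, 1]
(count[i] = number of elements equal to i)
Cumulative count: [2, 2, 3, 5, 5, 6]
Sorted: [0, 0, 2, 3, 3, 5]


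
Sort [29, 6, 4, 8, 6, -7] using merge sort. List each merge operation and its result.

Divide and conquer:
  Merge [6] + [4] -> [4, 6]
  Merge [29] + [4, 6] -> [4, 6, 29]
  Merge [6] + [-7] -> [-7, 6]
  Merge [8] + [-7, 6] -> [-7, 6, 8]
  Merge [4, 6, 29] + [-7, 6, 8] -> [-7, 4, 6, 6, 8, 29]


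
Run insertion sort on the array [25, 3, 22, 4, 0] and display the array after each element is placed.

First element 25 is already 'sorted'
Insert 3: shifted 1 elements -> [3, 25, 22, 4, 0]
Insert 22: shifted 1 elements -> [3, 22, 25, 4, 0]
Insert 4: shifted 2 elements -> [3, 4, 22, 25, 0]
Insert 0: shifted 4 elements -> [0, 3, 4, 22, 25]


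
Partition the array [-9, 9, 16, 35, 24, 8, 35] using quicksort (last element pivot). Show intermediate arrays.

Partition 1: pivot=35 at index 6 -> [-9, 9, 16, 35, 24, 8, 35]
Partition 2: pivot=8 at index 1 -> [-9, 8, 16, 35, 24, 9, 35]
Partition 3: pivot=9 at index 2 -> [-9, 8, 9, 35, 24, 16, 35]
Partition 4: pivot=16 at index 3 -> [-9, 8, 9, 16, 24, 35, 35]
Partition 5: pivot=35 at index 5 -> [-9, 8, 9, 16, 24, 35, 35]
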